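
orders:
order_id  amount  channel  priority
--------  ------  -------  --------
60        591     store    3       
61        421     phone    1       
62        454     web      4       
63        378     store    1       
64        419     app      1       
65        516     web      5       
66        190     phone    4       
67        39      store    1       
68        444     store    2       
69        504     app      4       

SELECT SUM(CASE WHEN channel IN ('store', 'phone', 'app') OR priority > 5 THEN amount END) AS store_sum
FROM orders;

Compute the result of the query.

order_id=60: ✓ → 591
order_id=61: ✓ → 421
order_id=62: ✗
order_id=63: ✓ → 378
order_id=64: ✓ → 419
order_id=65: ✗
order_id=66: ✓ → 190
order_id=67: ✓ → 39
order_id=68: ✓ → 444
order_id=69: ✓ → 504
store_sum = 591 + 421 + 378 + 419 + 190 + 39 + 444 + 504 = 2986

2986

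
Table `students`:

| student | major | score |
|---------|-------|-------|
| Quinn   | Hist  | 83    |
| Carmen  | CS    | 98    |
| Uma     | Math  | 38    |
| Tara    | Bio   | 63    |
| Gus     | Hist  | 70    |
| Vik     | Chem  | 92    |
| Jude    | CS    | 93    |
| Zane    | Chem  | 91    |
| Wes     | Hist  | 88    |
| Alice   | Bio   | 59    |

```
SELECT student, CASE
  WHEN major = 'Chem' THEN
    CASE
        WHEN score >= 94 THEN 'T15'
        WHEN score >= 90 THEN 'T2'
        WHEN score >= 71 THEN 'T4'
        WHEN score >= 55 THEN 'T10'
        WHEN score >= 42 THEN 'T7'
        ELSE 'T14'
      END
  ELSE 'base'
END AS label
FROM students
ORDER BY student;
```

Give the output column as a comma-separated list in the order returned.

base, base, base, base, base, base, base, T2, base, T2

student=Alice: major='Bio' → outer ELSE → base
student=Carmen: major='CS' → outer ELSE → base
student=Gus: major='Hist' → outer ELSE → base
student=Jude: major='CS' → outer ELSE → base
student=Quinn: major='Hist' → outer ELSE → base
student=Tara: major='Bio' → outer ELSE → base
student=Uma: major='Math' → outer ELSE → base
student=Vik: major='Chem' → inner[score >= 90] → T2
student=Wes: major='Hist' → outer ELSE → base
student=Zane: major='Chem' → inner[score >= 90] → T2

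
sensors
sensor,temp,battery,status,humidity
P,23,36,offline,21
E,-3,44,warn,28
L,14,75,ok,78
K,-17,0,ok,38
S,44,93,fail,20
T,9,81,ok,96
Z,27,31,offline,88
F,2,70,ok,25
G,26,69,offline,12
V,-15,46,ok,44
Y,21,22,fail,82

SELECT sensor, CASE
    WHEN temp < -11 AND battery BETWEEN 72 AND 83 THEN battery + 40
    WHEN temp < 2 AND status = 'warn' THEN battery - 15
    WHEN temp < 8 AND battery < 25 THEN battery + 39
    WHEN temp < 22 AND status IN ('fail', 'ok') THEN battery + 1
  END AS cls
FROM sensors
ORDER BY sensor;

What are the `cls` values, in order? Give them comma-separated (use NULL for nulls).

sensor=E: temp < 2 AND status = 'warn' → 29
sensor=F: temp < 22 AND status IN ('fail', 'ok') → 71
sensor=G: (no match → NULL) → NULL
sensor=K: temp < 8 AND battery < 25 → 39
sensor=L: temp < 22 AND status IN ('fail', 'ok') → 76
sensor=P: (no match → NULL) → NULL
sensor=S: (no match → NULL) → NULL
sensor=T: temp < 22 AND status IN ('fail', 'ok') → 82
sensor=V: temp < 22 AND status IN ('fail', 'ok') → 47
sensor=Y: temp < 22 AND status IN ('fail', 'ok') → 23
sensor=Z: (no match → NULL) → NULL

29, 71, NULL, 39, 76, NULL, NULL, 82, 47, 23, NULL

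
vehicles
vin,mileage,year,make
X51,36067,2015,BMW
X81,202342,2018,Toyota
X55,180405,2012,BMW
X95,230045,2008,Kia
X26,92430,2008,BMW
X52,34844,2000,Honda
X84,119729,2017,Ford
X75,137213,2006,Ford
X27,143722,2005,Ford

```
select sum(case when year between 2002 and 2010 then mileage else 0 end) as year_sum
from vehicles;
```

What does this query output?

vin=X51: ✗
vin=X81: ✗
vin=X55: ✗
vin=X95: ✓ → 230045
vin=X26: ✓ → 92430
vin=X52: ✗
vin=X84: ✗
vin=X75: ✓ → 137213
vin=X27: ✓ → 143722
year_sum = 230045 + 92430 + 137213 + 143722 = 603410

603410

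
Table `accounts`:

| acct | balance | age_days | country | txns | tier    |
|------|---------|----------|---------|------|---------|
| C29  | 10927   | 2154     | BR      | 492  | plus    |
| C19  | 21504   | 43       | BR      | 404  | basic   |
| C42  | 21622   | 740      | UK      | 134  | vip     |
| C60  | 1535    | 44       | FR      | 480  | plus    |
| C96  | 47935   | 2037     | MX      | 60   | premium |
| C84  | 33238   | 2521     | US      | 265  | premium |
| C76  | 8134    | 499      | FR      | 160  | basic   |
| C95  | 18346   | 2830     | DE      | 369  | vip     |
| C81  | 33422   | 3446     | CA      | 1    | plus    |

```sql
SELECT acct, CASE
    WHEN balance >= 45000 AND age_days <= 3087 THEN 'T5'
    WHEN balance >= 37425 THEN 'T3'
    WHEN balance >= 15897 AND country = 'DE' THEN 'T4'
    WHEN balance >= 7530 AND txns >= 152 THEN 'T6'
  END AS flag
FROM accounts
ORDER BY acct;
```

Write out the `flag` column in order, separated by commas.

acct=C19: balance >= 7530 AND txns >= 152 → T6
acct=C29: balance >= 7530 AND txns >= 152 → T6
acct=C42: (no match → NULL) → NULL
acct=C60: (no match → NULL) → NULL
acct=C76: balance >= 7530 AND txns >= 152 → T6
acct=C81: (no match → NULL) → NULL
acct=C84: balance >= 7530 AND txns >= 152 → T6
acct=C95: balance >= 15897 AND country = 'DE' → T4
acct=C96: balance >= 45000 AND age_days <= 3087 → T5

T6, T6, NULL, NULL, T6, NULL, T6, T4, T5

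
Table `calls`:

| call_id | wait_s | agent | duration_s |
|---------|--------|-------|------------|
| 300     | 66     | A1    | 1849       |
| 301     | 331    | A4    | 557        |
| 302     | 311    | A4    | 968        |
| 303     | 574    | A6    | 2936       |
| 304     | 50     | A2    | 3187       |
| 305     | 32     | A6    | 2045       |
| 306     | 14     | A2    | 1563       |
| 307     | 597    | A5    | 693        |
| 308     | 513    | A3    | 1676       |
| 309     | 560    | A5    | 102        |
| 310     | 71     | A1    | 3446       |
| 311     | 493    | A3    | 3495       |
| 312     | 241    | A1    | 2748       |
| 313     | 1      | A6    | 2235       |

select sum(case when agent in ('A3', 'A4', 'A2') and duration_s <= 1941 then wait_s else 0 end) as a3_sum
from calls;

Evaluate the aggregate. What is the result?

call_id=300: ✗
call_id=301: ✓ → 331
call_id=302: ✓ → 311
call_id=303: ✗
call_id=304: ✗
call_id=305: ✗
call_id=306: ✓ → 14
call_id=307: ✗
call_id=308: ✓ → 513
call_id=309: ✗
call_id=310: ✗
call_id=311: ✗
call_id=312: ✗
call_id=313: ✗
a3_sum = 331 + 311 + 14 + 513 = 1169

1169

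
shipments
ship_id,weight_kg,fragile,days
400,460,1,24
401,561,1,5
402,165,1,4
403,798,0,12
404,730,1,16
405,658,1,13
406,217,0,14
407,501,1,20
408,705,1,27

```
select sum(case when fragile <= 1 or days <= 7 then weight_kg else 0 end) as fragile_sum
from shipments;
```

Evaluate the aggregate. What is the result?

ship_id=400: ✓ → 460
ship_id=401: ✓ → 561
ship_id=402: ✓ → 165
ship_id=403: ✓ → 798
ship_id=404: ✓ → 730
ship_id=405: ✓ → 658
ship_id=406: ✓ → 217
ship_id=407: ✓ → 501
ship_id=408: ✓ → 705
fragile_sum = 460 + 561 + 165 + 798 + 730 + 658 + 217 + 501 + 705 = 4795

4795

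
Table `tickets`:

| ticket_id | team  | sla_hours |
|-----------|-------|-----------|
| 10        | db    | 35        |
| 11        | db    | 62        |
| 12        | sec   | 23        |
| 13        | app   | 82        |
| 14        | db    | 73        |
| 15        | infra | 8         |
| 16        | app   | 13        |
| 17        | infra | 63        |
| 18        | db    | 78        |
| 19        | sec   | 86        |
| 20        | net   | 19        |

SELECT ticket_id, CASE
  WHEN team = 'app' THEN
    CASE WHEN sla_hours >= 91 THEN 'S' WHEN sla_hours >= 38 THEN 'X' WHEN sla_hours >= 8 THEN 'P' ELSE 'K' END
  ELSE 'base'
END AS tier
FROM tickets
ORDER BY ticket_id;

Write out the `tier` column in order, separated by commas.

ticket_id=10: team='db' → outer ELSE → base
ticket_id=11: team='db' → outer ELSE → base
ticket_id=12: team='sec' → outer ELSE → base
ticket_id=13: team='app' → inner[sla_hours >= 38] → X
ticket_id=14: team='db' → outer ELSE → base
ticket_id=15: team='infra' → outer ELSE → base
ticket_id=16: team='app' → inner[sla_hours >= 8] → P
ticket_id=17: team='infra' → outer ELSE → base
ticket_id=18: team='db' → outer ELSE → base
ticket_id=19: team='sec' → outer ELSE → base
ticket_id=20: team='net' → outer ELSE → base

base, base, base, X, base, base, P, base, base, base, base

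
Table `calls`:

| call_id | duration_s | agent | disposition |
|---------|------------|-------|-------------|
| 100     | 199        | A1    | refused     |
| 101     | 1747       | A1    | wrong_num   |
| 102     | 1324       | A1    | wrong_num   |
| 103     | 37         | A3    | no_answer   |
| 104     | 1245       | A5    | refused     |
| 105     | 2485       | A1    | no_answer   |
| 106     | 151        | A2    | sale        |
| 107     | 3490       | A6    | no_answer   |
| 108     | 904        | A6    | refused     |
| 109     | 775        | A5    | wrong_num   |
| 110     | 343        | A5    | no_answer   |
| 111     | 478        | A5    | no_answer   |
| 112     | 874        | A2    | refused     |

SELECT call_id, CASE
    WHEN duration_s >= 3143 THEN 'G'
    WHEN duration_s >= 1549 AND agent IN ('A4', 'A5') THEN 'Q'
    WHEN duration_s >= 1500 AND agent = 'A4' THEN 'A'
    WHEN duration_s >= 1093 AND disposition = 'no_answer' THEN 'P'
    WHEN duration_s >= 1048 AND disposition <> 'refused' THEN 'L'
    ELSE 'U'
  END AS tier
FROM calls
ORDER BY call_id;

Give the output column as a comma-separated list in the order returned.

call_id=100: ELSE → U
call_id=101: duration_s >= 1048 AND disposition <> 'refused' → L
call_id=102: duration_s >= 1048 AND disposition <> 'refused' → L
call_id=103: ELSE → U
call_id=104: ELSE → U
call_id=105: duration_s >= 1093 AND disposition = 'no_answer' → P
call_id=106: ELSE → U
call_id=107: duration_s >= 3143 → G
call_id=108: ELSE → U
call_id=109: ELSE → U
call_id=110: ELSE → U
call_id=111: ELSE → U
call_id=112: ELSE → U

U, L, L, U, U, P, U, G, U, U, U, U, U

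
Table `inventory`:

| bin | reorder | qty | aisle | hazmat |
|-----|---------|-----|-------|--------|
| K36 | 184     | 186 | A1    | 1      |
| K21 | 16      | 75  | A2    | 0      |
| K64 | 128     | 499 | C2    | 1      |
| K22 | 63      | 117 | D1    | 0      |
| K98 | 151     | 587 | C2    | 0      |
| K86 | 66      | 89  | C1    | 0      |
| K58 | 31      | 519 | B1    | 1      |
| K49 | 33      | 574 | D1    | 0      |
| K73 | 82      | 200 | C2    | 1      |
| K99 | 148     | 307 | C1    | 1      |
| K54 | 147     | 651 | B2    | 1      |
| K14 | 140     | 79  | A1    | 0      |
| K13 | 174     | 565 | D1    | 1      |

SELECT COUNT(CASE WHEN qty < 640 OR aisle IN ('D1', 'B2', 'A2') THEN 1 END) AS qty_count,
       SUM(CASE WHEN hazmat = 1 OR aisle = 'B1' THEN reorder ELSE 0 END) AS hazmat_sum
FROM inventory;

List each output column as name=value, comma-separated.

[qty_count: qty < 640 OR aisle IN ('D1', 'B2', 'A2')]
bin=K36: ✓ → 1
bin=K21: ✓ → 1
bin=K64: ✓ → 1
bin=K22: ✓ → 1
bin=K98: ✓ → 1
bin=K86: ✓ → 1
bin=K58: ✓ → 1
bin=K49: ✓ → 1
bin=K73: ✓ → 1
bin=K99: ✓ → 1
bin=K54: ✓ → 1
bin=K14: ✓ → 1
bin=K13: ✓ → 1
qty_count = COUNT(1, 1, 1, 1, 1, 1, 1, 1, 1, 1, 1, 1, 1) = 13
—
[hazmat_sum: hazmat = 1 OR aisle = 'B1']
bin=K36: ✓ → 184
bin=K21: ✗
bin=K64: ✓ → 128
bin=K22: ✗
bin=K98: ✗
bin=K86: ✗
bin=K58: ✓ → 31
bin=K49: ✗
bin=K73: ✓ → 82
bin=K99: ✓ → 148
bin=K54: ✓ → 147
bin=K14: ✗
bin=K13: ✓ → 174
hazmat_sum = 184 + 128 + 31 + 82 + 148 + 147 + 174 = 894

qty_count=13, hazmat_sum=894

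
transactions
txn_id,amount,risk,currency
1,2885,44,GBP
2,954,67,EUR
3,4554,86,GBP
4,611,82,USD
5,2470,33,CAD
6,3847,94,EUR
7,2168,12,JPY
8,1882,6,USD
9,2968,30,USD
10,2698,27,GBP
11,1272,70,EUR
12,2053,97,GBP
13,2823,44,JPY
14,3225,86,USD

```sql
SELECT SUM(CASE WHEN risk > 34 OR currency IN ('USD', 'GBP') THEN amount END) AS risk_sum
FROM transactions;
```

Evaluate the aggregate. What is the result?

29772

txn_id=1: ✓ → 2885
txn_id=2: ✓ → 954
txn_id=3: ✓ → 4554
txn_id=4: ✓ → 611
txn_id=5: ✗
txn_id=6: ✓ → 3847
txn_id=7: ✗
txn_id=8: ✓ → 1882
txn_id=9: ✓ → 2968
txn_id=10: ✓ → 2698
txn_id=11: ✓ → 1272
txn_id=12: ✓ → 2053
txn_id=13: ✓ → 2823
txn_id=14: ✓ → 3225
risk_sum = 2885 + 954 + 4554 + 611 + 3847 + 1882 + 2968 + 2698 + 1272 + 2053 + 2823 + 3225 = 29772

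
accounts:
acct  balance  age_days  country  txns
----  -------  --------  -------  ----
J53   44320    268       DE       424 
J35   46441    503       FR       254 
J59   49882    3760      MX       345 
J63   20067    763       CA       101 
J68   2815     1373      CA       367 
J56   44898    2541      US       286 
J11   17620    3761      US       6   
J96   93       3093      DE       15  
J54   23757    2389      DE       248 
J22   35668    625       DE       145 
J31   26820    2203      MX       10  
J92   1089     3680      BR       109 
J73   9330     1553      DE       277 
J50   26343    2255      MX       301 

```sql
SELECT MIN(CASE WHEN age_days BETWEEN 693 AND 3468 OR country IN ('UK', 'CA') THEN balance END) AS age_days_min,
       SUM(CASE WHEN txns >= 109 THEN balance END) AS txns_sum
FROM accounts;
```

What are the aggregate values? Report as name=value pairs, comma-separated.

age_days_min=93, txns_sum=284543

[age_days_min: age_days BETWEEN 693 AND 3468 OR country IN ('UK', 'CA')]
acct=J53: ✗
acct=J35: ✗
acct=J59: ✗
acct=J63: ✓ → 20067
acct=J68: ✓ → 2815
acct=J56: ✓ → 44898
acct=J11: ✗
acct=J96: ✓ → 93
acct=J54: ✓ → 23757
acct=J22: ✗
acct=J31: ✓ → 26820
acct=J92: ✗
acct=J73: ✓ → 9330
acct=J50: ✓ → 26343
age_days_min = MIN(20067, 2815, 44898, 93, 23757, 26820, 9330, 26343) = 93
—
[txns_sum: txns >= 109]
acct=J53: ✓ → 44320
acct=J35: ✓ → 46441
acct=J59: ✓ → 49882
acct=J63: ✗
acct=J68: ✓ → 2815
acct=J56: ✓ → 44898
acct=J11: ✗
acct=J96: ✗
acct=J54: ✓ → 23757
acct=J22: ✓ → 35668
acct=J31: ✗
acct=J92: ✓ → 1089
acct=J73: ✓ → 9330
acct=J50: ✓ → 26343
txns_sum = 44320 + 46441 + 49882 + 2815 + 44898 + 23757 + 35668 + 1089 + 9330 + 26343 = 284543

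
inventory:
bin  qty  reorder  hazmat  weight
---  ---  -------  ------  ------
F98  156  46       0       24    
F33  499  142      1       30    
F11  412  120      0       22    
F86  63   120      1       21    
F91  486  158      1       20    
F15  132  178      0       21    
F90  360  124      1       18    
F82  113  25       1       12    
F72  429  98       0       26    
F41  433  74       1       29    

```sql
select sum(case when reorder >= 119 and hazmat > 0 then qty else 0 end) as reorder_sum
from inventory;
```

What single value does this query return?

bin=F98: ✗
bin=F33: ✓ → 499
bin=F11: ✗
bin=F86: ✓ → 63
bin=F91: ✓ → 486
bin=F15: ✗
bin=F90: ✓ → 360
bin=F82: ✗
bin=F72: ✗
bin=F41: ✗
reorder_sum = 499 + 63 + 486 + 360 = 1408

1408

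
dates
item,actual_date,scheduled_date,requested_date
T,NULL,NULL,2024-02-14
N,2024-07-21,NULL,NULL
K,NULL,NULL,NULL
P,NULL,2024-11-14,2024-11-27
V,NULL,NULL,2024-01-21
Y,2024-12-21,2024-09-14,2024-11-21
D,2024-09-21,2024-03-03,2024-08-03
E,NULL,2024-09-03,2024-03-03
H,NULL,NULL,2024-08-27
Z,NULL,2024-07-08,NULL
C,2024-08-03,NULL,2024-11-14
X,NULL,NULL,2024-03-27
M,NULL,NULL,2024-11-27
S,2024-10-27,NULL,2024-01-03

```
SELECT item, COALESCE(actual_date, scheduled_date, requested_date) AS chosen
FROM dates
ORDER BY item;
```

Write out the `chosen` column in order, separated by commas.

item=C: actual_date=2024-08-03 → 2024-08-03
item=D: actual_date=2024-09-21 → 2024-09-21
item=E: actual_date=NULL, scheduled_date=2024-09-03 → 2024-09-03
item=H: actual_date=NULL, scheduled_date=NULL, requested_date=2024-08-27 → 2024-08-27
item=K: actual_date=NULL, scheduled_date=NULL, requested_date=NULL (all NULL) → NULL
item=M: actual_date=NULL, scheduled_date=NULL, requested_date=2024-11-27 → 2024-11-27
item=N: actual_date=2024-07-21 → 2024-07-21
item=P: actual_date=NULL, scheduled_date=2024-11-14 → 2024-11-14
item=S: actual_date=2024-10-27 → 2024-10-27
item=T: actual_date=NULL, scheduled_date=NULL, requested_date=2024-02-14 → 2024-02-14
item=V: actual_date=NULL, scheduled_date=NULL, requested_date=2024-01-21 → 2024-01-21
item=X: actual_date=NULL, scheduled_date=NULL, requested_date=2024-03-27 → 2024-03-27
item=Y: actual_date=2024-12-21 → 2024-12-21
item=Z: actual_date=NULL, scheduled_date=2024-07-08 → 2024-07-08

2024-08-03, 2024-09-21, 2024-09-03, 2024-08-27, NULL, 2024-11-27, 2024-07-21, 2024-11-14, 2024-10-27, 2024-02-14, 2024-01-21, 2024-03-27, 2024-12-21, 2024-07-08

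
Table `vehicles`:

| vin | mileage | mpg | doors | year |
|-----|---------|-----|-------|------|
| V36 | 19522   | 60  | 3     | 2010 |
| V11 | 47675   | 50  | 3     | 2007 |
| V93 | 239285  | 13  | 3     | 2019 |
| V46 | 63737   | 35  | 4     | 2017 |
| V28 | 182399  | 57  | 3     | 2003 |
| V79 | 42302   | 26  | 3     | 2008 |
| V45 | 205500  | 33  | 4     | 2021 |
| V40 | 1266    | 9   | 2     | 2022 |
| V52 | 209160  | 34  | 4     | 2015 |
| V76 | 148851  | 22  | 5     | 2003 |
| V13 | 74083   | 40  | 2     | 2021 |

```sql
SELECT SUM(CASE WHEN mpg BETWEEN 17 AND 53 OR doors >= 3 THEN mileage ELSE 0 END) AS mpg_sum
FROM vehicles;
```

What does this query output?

1232514

vin=V36: ✓ → 19522
vin=V11: ✓ → 47675
vin=V93: ✓ → 239285
vin=V46: ✓ → 63737
vin=V28: ✓ → 182399
vin=V79: ✓ → 42302
vin=V45: ✓ → 205500
vin=V40: ✗
vin=V52: ✓ → 209160
vin=V76: ✓ → 148851
vin=V13: ✓ → 74083
mpg_sum = 19522 + 47675 + 239285 + 63737 + 182399 + 42302 + 205500 + 209160 + 148851 + 74083 = 1232514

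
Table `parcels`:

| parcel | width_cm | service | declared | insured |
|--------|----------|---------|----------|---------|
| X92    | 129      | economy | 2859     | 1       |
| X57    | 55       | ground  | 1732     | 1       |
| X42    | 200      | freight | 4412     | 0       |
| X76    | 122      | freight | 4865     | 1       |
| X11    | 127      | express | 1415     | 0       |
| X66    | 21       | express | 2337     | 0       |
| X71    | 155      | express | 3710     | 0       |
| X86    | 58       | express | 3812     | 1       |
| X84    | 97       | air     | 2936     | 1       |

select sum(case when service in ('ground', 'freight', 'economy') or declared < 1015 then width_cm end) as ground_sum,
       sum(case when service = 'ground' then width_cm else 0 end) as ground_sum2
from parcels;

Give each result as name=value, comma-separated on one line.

ground_sum=506, ground_sum2=55

[ground_sum: service in ('ground', 'freight', 'economy') or declared < 1015]
parcel=X92: ✓ → 129
parcel=X57: ✓ → 55
parcel=X42: ✓ → 200
parcel=X76: ✓ → 122
parcel=X11: ✗
parcel=X66: ✗
parcel=X71: ✗
parcel=X86: ✗
parcel=X84: ✗
ground_sum = 129 + 55 + 200 + 122 = 506
—
[ground_sum2: service = 'ground']
parcel=X92: ✗
parcel=X57: ✓ → 55
parcel=X42: ✗
parcel=X76: ✗
parcel=X11: ✗
parcel=X66: ✗
parcel=X71: ✗
parcel=X86: ✗
parcel=X84: ✗
ground_sum2 = 55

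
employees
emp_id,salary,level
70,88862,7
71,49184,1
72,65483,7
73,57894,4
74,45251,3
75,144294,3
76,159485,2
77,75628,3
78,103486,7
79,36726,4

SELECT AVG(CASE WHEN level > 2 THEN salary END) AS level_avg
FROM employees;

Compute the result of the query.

emp_id=70: ✓ → 88862
emp_id=71: ✗
emp_id=72: ✓ → 65483
emp_id=73: ✓ → 57894
emp_id=74: ✓ → 45251
emp_id=75: ✓ → 144294
emp_id=76: ✗
emp_id=77: ✓ → 75628
emp_id=78: ✓ → 103486
emp_id=79: ✓ → 36726
level_avg = (88862 + 65483 + 57894 + 45251 + 144294 + 75628 + 103486 + 36726) / 8 = 77203

77203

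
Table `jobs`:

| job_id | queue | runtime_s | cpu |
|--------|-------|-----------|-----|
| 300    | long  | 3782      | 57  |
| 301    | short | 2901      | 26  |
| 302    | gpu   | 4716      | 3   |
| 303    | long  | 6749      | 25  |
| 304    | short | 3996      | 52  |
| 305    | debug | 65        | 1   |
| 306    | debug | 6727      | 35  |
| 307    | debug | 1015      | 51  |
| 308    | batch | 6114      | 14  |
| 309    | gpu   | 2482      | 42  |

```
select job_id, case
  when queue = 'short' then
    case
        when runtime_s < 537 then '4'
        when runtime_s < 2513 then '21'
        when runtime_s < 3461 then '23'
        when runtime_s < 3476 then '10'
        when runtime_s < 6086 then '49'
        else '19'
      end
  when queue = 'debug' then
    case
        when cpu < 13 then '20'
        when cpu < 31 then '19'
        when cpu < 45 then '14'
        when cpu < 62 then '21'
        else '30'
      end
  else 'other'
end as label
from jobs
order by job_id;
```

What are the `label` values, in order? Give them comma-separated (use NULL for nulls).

job_id=300: queue='long' → outer ELSE → other
job_id=301: queue='short' → inner[runtime_s < 3461] → 23
job_id=302: queue='gpu' → outer ELSE → other
job_id=303: queue='long' → outer ELSE → other
job_id=304: queue='short' → inner[runtime_s < 6086] → 49
job_id=305: queue='debug' → inner[cpu < 13] → 20
job_id=306: queue='debug' → inner[cpu < 45] → 14
job_id=307: queue='debug' → inner[cpu < 62] → 21
job_id=308: queue='batch' → outer ELSE → other
job_id=309: queue='gpu' → outer ELSE → other

other, 23, other, other, 49, 20, 14, 21, other, other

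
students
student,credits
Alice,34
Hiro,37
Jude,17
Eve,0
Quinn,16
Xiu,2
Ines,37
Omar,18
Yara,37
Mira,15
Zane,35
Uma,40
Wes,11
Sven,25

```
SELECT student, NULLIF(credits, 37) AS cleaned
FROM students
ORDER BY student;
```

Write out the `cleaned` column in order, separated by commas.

34, 0, NULL, NULL, 17, 15, 18, 16, 25, 40, 11, 2, NULL, 35

student=Alice: credits=34 vs 37: differ → 34
student=Eve: credits=0 vs 37: differ → 0
student=Hiro: credits=37 vs 37: equal → NULL
student=Ines: credits=37 vs 37: equal → NULL
student=Jude: credits=17 vs 37: differ → 17
student=Mira: credits=15 vs 37: differ → 15
student=Omar: credits=18 vs 37: differ → 18
student=Quinn: credits=16 vs 37: differ → 16
student=Sven: credits=25 vs 37: differ → 25
student=Uma: credits=40 vs 37: differ → 40
student=Wes: credits=11 vs 37: differ → 11
student=Xiu: credits=2 vs 37: differ → 2
student=Yara: credits=37 vs 37: equal → NULL
student=Zane: credits=35 vs 37: differ → 35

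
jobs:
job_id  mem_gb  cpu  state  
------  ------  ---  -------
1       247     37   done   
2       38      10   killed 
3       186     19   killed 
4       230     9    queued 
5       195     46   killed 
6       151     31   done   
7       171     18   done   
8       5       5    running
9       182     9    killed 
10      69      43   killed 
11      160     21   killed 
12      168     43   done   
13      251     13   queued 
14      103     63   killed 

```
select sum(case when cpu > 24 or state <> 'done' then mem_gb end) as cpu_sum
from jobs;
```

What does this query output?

1985

job_id=1: ✓ → 247
job_id=2: ✓ → 38
job_id=3: ✓ → 186
job_id=4: ✓ → 230
job_id=5: ✓ → 195
job_id=6: ✓ → 151
job_id=7: ✗
job_id=8: ✓ → 5
job_id=9: ✓ → 182
job_id=10: ✓ → 69
job_id=11: ✓ → 160
job_id=12: ✓ → 168
job_id=13: ✓ → 251
job_id=14: ✓ → 103
cpu_sum = 247 + 38 + 186 + 230 + 195 + 151 + 5 + 182 + 69 + 160 + 168 + 251 + 103 = 1985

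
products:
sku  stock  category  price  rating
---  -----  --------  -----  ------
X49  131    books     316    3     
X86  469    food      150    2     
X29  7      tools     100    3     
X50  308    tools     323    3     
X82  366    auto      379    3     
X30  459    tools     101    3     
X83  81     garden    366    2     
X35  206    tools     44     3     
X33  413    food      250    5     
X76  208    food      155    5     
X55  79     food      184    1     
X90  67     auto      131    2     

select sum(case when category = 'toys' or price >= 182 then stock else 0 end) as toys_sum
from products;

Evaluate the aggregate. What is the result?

sku=X49: ✓ → 131
sku=X86: ✗
sku=X29: ✗
sku=X50: ✓ → 308
sku=X82: ✓ → 366
sku=X30: ✗
sku=X83: ✓ → 81
sku=X35: ✗
sku=X33: ✓ → 413
sku=X76: ✗
sku=X55: ✓ → 79
sku=X90: ✗
toys_sum = 131 + 308 + 366 + 81 + 413 + 79 = 1378

1378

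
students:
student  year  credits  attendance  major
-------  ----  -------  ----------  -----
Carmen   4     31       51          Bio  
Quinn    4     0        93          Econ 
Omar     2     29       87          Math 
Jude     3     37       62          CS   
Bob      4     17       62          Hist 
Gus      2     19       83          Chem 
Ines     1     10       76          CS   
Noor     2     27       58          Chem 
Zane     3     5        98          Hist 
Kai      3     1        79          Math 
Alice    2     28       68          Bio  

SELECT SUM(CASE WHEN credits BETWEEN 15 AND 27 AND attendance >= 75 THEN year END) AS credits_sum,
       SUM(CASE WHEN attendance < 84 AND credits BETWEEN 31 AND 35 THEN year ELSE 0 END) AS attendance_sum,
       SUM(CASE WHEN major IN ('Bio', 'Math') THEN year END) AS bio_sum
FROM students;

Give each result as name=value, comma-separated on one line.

[credits_sum: credits BETWEEN 15 AND 27 AND attendance >= 75]
student=Carmen: ✗
student=Quinn: ✗
student=Omar: ✗
student=Jude: ✗
student=Bob: ✗
student=Gus: ✓ → 2
student=Ines: ✗
student=Noor: ✗
student=Zane: ✗
student=Kai: ✗
student=Alice: ✗
credits_sum = 2
—
[attendance_sum: attendance < 84 AND credits BETWEEN 31 AND 35]
student=Carmen: ✓ → 4
student=Quinn: ✗
student=Omar: ✗
student=Jude: ✗
student=Bob: ✗
student=Gus: ✗
student=Ines: ✗
student=Noor: ✗
student=Zane: ✗
student=Kai: ✗
student=Alice: ✗
attendance_sum = 4
—
[bio_sum: major IN ('Bio', 'Math')]
student=Carmen: ✓ → 4
student=Quinn: ✗
student=Omar: ✓ → 2
student=Jude: ✗
student=Bob: ✗
student=Gus: ✗
student=Ines: ✗
student=Noor: ✗
student=Zane: ✗
student=Kai: ✓ → 3
student=Alice: ✓ → 2
bio_sum = 4 + 2 + 3 + 2 = 11

credits_sum=2, attendance_sum=4, bio_sum=11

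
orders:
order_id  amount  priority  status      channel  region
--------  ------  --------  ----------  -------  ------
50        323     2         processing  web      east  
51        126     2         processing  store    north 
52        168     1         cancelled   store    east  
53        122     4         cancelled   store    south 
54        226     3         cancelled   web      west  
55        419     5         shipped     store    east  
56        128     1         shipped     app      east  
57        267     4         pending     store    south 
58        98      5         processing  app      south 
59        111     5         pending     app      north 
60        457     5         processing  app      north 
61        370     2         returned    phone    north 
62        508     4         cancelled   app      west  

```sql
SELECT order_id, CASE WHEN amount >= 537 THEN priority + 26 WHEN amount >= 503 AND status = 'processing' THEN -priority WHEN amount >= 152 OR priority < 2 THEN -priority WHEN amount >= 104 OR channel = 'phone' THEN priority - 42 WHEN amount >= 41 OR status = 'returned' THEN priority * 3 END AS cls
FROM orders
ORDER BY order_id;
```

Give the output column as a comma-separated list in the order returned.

order_id=50: amount >= 152 OR priority < 2 → -2
order_id=51: amount >= 104 OR channel = 'phone' → -40
order_id=52: amount >= 152 OR priority < 2 → -1
order_id=53: amount >= 104 OR channel = 'phone' → -38
order_id=54: amount >= 152 OR priority < 2 → -3
order_id=55: amount >= 152 OR priority < 2 → -5
order_id=56: amount >= 152 OR priority < 2 → -1
order_id=57: amount >= 152 OR priority < 2 → -4
order_id=58: amount >= 41 OR status = 'returned' → 15
order_id=59: amount >= 104 OR channel = 'phone' → -37
order_id=60: amount >= 152 OR priority < 2 → -5
order_id=61: amount >= 152 OR priority < 2 → -2
order_id=62: amount >= 152 OR priority < 2 → -4

-2, -40, -1, -38, -3, -5, -1, -4, 15, -37, -5, -2, -4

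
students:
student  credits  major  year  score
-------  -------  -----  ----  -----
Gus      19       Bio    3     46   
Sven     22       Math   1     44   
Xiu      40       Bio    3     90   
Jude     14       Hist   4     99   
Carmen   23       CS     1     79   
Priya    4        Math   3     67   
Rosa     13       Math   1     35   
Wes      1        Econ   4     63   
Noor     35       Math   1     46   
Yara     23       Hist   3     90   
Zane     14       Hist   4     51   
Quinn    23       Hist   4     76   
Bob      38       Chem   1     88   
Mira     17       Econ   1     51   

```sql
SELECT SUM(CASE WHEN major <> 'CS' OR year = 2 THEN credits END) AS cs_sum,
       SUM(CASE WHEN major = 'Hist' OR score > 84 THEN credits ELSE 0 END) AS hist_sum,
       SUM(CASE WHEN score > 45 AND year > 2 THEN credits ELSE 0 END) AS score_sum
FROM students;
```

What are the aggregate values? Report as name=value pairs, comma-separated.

cs_sum=263, hist_sum=152, score_sum=138

[cs_sum: major <> 'CS' OR year = 2]
student=Gus: ✓ → 19
student=Sven: ✓ → 22
student=Xiu: ✓ → 40
student=Jude: ✓ → 14
student=Carmen: ✗
student=Priya: ✓ → 4
student=Rosa: ✓ → 13
student=Wes: ✓ → 1
student=Noor: ✓ → 35
student=Yara: ✓ → 23
student=Zane: ✓ → 14
student=Quinn: ✓ → 23
student=Bob: ✓ → 38
student=Mira: ✓ → 17
cs_sum = 19 + 22 + 40 + 14 + 4 + 13 + 1 + 35 + 23 + 14 + 23 + 38 + 17 = 263
—
[hist_sum: major = 'Hist' OR score > 84]
student=Gus: ✗
student=Sven: ✗
student=Xiu: ✓ → 40
student=Jude: ✓ → 14
student=Carmen: ✗
student=Priya: ✗
student=Rosa: ✗
student=Wes: ✗
student=Noor: ✗
student=Yara: ✓ → 23
student=Zane: ✓ → 14
student=Quinn: ✓ → 23
student=Bob: ✓ → 38
student=Mira: ✗
hist_sum = 40 + 14 + 23 + 14 + 23 + 38 = 152
—
[score_sum: score > 45 AND year > 2]
student=Gus: ✓ → 19
student=Sven: ✗
student=Xiu: ✓ → 40
student=Jude: ✓ → 14
student=Carmen: ✗
student=Priya: ✓ → 4
student=Rosa: ✗
student=Wes: ✓ → 1
student=Noor: ✗
student=Yara: ✓ → 23
student=Zane: ✓ → 14
student=Quinn: ✓ → 23
student=Bob: ✗
student=Mira: ✗
score_sum = 19 + 40 + 14 + 4 + 1 + 23 + 14 + 23 = 138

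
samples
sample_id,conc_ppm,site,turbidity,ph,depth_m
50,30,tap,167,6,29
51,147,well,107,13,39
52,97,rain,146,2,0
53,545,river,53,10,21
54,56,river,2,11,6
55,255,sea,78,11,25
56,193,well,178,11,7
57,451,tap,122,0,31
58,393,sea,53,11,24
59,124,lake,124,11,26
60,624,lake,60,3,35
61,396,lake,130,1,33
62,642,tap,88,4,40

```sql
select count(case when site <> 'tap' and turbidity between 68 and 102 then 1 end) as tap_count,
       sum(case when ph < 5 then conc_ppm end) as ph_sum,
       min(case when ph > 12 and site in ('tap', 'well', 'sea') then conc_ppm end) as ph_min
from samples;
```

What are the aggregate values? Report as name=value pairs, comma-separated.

tap_count=1, ph_sum=2210, ph_min=147

[tap_count: site <> 'tap' and turbidity between 68 and 102]
sample_id=50: ✗
sample_id=51: ✗
sample_id=52: ✗
sample_id=53: ✗
sample_id=54: ✗
sample_id=55: ✓ → 1
sample_id=56: ✗
sample_id=57: ✗
sample_id=58: ✗
sample_id=59: ✗
sample_id=60: ✗
sample_id=61: ✗
sample_id=62: ✗
tap_count = COUNT(1) = 1
—
[ph_sum: ph < 5]
sample_id=50: ✗
sample_id=51: ✗
sample_id=52: ✓ → 97
sample_id=53: ✗
sample_id=54: ✗
sample_id=55: ✗
sample_id=56: ✗
sample_id=57: ✓ → 451
sample_id=58: ✗
sample_id=59: ✗
sample_id=60: ✓ → 624
sample_id=61: ✓ → 396
sample_id=62: ✓ → 642
ph_sum = 97 + 451 + 624 + 396 + 642 = 2210
—
[ph_min: ph > 12 and site in ('tap', 'well', 'sea')]
sample_id=50: ✗
sample_id=51: ✓ → 147
sample_id=52: ✗
sample_id=53: ✗
sample_id=54: ✗
sample_id=55: ✗
sample_id=56: ✗
sample_id=57: ✗
sample_id=58: ✗
sample_id=59: ✗
sample_id=60: ✗
sample_id=61: ✗
sample_id=62: ✗
ph_min = MIN(147) = 147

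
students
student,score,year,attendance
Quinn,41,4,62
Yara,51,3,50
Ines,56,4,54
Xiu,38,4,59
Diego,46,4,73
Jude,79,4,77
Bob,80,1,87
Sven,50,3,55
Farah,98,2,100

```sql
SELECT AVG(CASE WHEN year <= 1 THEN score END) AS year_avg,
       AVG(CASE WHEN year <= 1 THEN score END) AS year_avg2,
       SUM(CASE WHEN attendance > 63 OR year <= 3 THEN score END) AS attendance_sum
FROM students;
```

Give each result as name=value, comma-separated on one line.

[year_avg: year <= 1]
student=Quinn: ✗
student=Yara: ✗
student=Ines: ✗
student=Xiu: ✗
student=Diego: ✗
student=Jude: ✗
student=Bob: ✓ → 80
student=Sven: ✗
student=Farah: ✗
year_avg = 80
—
[year_avg2: year <= 1]
student=Quinn: ✗
student=Yara: ✗
student=Ines: ✗
student=Xiu: ✗
student=Diego: ✗
student=Jude: ✗
student=Bob: ✓ → 80
student=Sven: ✗
student=Farah: ✗
year_avg2 = 80
—
[attendance_sum: attendance > 63 OR year <= 3]
student=Quinn: ✗
student=Yara: ✓ → 51
student=Ines: ✗
student=Xiu: ✗
student=Diego: ✓ → 46
student=Jude: ✓ → 79
student=Bob: ✓ → 80
student=Sven: ✓ → 50
student=Farah: ✓ → 98
attendance_sum = 51 + 46 + 79 + 80 + 50 + 98 = 404

year_avg=80, year_avg2=80, attendance_sum=404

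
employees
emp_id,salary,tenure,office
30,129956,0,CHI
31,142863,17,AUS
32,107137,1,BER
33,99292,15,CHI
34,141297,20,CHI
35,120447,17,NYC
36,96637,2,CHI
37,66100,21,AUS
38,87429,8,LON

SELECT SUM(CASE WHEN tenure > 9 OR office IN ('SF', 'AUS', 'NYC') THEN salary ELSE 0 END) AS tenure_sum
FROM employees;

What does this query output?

569999

emp_id=30: ✗
emp_id=31: ✓ → 142863
emp_id=32: ✗
emp_id=33: ✓ → 99292
emp_id=34: ✓ → 141297
emp_id=35: ✓ → 120447
emp_id=36: ✗
emp_id=37: ✓ → 66100
emp_id=38: ✗
tenure_sum = 142863 + 99292 + 141297 + 120447 + 66100 = 569999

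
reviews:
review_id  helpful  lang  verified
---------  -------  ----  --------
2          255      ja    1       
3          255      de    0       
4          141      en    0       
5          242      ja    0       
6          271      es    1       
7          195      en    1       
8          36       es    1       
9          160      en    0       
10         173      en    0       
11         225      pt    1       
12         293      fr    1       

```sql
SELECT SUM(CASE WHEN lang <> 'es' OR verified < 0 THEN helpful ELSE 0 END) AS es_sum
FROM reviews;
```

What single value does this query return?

1939

review_id=2: ✓ → 255
review_id=3: ✓ → 255
review_id=4: ✓ → 141
review_id=5: ✓ → 242
review_id=6: ✗
review_id=7: ✓ → 195
review_id=8: ✗
review_id=9: ✓ → 160
review_id=10: ✓ → 173
review_id=11: ✓ → 225
review_id=12: ✓ → 293
es_sum = 255 + 255 + 141 + 242 + 195 + 160 + 173 + 225 + 293 = 1939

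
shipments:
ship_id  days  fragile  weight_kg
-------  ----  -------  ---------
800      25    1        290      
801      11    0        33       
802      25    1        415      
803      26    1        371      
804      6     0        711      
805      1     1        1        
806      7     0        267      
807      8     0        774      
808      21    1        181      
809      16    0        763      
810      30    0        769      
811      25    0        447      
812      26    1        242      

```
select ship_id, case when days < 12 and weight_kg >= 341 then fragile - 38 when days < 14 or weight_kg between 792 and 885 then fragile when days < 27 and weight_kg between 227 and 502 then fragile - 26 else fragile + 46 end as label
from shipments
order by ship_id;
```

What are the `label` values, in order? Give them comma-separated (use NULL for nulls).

-25, 0, -25, -25, -38, 1, 0, -38, 47, 46, 46, -26, -25

ship_id=800: days < 27 and weight_kg between 227 and 502 → -25
ship_id=801: days < 14 or weight_kg between 792 and 885 → 0
ship_id=802: days < 27 and weight_kg between 227 and 502 → -25
ship_id=803: days < 27 and weight_kg between 227 and 502 → -25
ship_id=804: days < 12 and weight_kg >= 341 → -38
ship_id=805: days < 14 or weight_kg between 792 and 885 → 1
ship_id=806: days < 14 or weight_kg between 792 and 885 → 0
ship_id=807: days < 12 and weight_kg >= 341 → -38
ship_id=808: ELSE → 47
ship_id=809: ELSE → 46
ship_id=810: ELSE → 46
ship_id=811: days < 27 and weight_kg between 227 and 502 → -26
ship_id=812: days < 27 and weight_kg between 227 and 502 → -25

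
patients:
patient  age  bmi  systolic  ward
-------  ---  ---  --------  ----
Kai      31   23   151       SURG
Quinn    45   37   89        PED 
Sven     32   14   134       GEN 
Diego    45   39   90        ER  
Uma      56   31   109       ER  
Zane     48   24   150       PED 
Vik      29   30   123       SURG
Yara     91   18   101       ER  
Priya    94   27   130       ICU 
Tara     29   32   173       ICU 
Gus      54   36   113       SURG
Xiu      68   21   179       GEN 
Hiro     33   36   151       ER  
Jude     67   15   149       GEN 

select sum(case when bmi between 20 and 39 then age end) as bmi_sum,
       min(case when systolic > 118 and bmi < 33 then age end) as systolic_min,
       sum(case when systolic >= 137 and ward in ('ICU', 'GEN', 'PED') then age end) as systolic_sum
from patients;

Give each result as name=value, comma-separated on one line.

[bmi_sum: bmi between 20 and 39]
patient=Kai: ✓ → 31
patient=Quinn: ✓ → 45
patient=Sven: ✗
patient=Diego: ✓ → 45
patient=Uma: ✓ → 56
patient=Zane: ✓ → 48
patient=Vik: ✓ → 29
patient=Yara: ✗
patient=Priya: ✓ → 94
patient=Tara: ✓ → 29
patient=Gus: ✓ → 54
patient=Xiu: ✓ → 68
patient=Hiro: ✓ → 33
patient=Jude: ✗
bmi_sum = 31 + 45 + 45 + 56 + 48 + 29 + 94 + 29 + 54 + 68 + 33 = 532
—
[systolic_min: systolic > 118 and bmi < 33]
patient=Kai: ✓ → 31
patient=Quinn: ✗
patient=Sven: ✓ → 32
patient=Diego: ✗
patient=Uma: ✗
patient=Zane: ✓ → 48
patient=Vik: ✓ → 29
patient=Yara: ✗
patient=Priya: ✓ → 94
patient=Tara: ✓ → 29
patient=Gus: ✗
patient=Xiu: ✓ → 68
patient=Hiro: ✗
patient=Jude: ✓ → 67
systolic_min = MIN(31, 32, 48, 29, 94, 29, 68, 67) = 29
—
[systolic_sum: systolic >= 137 and ward in ('ICU', 'GEN', 'PED')]
patient=Kai: ✗
patient=Quinn: ✗
patient=Sven: ✗
patient=Diego: ✗
patient=Uma: ✗
patient=Zane: ✓ → 48
patient=Vik: ✗
patient=Yara: ✗
patient=Priya: ✗
patient=Tara: ✓ → 29
patient=Gus: ✗
patient=Xiu: ✓ → 68
patient=Hiro: ✗
patient=Jude: ✓ → 67
systolic_sum = 48 + 29 + 68 + 67 = 212

bmi_sum=532, systolic_min=29, systolic_sum=212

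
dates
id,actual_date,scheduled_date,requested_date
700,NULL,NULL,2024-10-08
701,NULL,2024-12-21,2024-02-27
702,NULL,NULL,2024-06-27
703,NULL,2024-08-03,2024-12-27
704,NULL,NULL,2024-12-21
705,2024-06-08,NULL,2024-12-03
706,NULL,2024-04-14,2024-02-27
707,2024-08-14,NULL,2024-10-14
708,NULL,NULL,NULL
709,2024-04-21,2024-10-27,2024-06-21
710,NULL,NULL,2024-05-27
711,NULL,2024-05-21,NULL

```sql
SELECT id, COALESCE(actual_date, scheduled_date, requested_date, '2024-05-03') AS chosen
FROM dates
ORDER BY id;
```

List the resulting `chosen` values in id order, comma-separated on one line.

id=700: actual_date=NULL, scheduled_date=NULL, requested_date=2024-10-08 → 2024-10-08
id=701: actual_date=NULL, scheduled_date=2024-12-21 → 2024-12-21
id=702: actual_date=NULL, scheduled_date=NULL, requested_date=2024-06-27 → 2024-06-27
id=703: actual_date=NULL, scheduled_date=2024-08-03 → 2024-08-03
id=704: actual_date=NULL, scheduled_date=NULL, requested_date=2024-12-21 → 2024-12-21
id=705: actual_date=2024-06-08 → 2024-06-08
id=706: actual_date=NULL, scheduled_date=2024-04-14 → 2024-04-14
id=707: actual_date=2024-08-14 → 2024-08-14
id=708: actual_date=NULL, scheduled_date=NULL, requested_date=NULL, → literal 2024-05-03 → 2024-05-03
id=709: actual_date=2024-04-21 → 2024-04-21
id=710: actual_date=NULL, scheduled_date=NULL, requested_date=2024-05-27 → 2024-05-27
id=711: actual_date=NULL, scheduled_date=2024-05-21 → 2024-05-21

2024-10-08, 2024-12-21, 2024-06-27, 2024-08-03, 2024-12-21, 2024-06-08, 2024-04-14, 2024-08-14, 2024-05-03, 2024-04-21, 2024-05-27, 2024-05-21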